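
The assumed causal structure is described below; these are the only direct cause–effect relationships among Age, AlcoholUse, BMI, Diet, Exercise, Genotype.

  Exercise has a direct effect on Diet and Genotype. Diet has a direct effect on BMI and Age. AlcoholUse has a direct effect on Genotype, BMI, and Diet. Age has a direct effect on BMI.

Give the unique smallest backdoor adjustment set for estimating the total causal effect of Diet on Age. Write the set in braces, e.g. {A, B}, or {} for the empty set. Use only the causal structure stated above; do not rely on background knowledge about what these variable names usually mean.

Variables eligible for adjustment (non-descendants of Diet, excluding Diet and Age): {AlcoholUse, Exercise, Genotype}.
Backdoor paths from Diet to Age:
  P1: Diet <- AlcoholUse -> BMI <- Age
  P2: Diet <- Exercise -> Genotype <- AlcoholUse -> BMI <- Age
Each backdoor path contains an unconditioned collider, so every path is already blocked with the empty conditioning set:
  P1: blocked at collider BMI (neither it nor any descendant is in the conditioning set).
  P2: blocked at collider Genotype (neither it nor any descendant is in the conditioning set).
The empty set is therefore the unique smallest valid set.

{}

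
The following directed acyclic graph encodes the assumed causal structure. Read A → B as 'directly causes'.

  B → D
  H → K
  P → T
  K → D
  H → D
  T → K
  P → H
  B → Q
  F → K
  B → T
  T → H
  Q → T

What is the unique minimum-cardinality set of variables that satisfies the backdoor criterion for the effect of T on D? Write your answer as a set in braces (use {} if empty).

Variables eligible for adjustment (non-descendants of T, excluding T and D): {B, F, P, Q}.
Backdoor paths from T to D:
  P1: T <- B -> D
  P2: T <- Q <- B -> D
  P3: T <- P -> H -> K -> D
  P4: T <- P -> H -> D
The empty set is not sufficient: P1 (T <- B -> D) has no collider blocking it and no conditioned non-collider, so it is open.
Try {B, P}:
  P1: blocked at fork node B ∈ conditioning set.
  P2: blocked at fork node B ∈ conditioning set.
  P3: blocked at fork node P ∈ conditioning set.
  P4: blocked at fork node P ∈ conditioning set.
{B, P} contains no descendant of T and blocks every backdoor path.
Every element of {B, P} is needed (dropping B leaves P1 open; dropping P leaves P3 open), so no proper subset is valid.
Among all size-2 subsets of the eligible variables, only {B, P} blocks every backdoor path, so it is the unique smallest valid adjustment set.

{B, P}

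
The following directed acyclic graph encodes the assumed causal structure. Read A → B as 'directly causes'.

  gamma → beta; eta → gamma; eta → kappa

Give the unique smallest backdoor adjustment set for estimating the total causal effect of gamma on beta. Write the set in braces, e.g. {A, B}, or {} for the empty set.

Variables eligible for adjustment (non-descendants of gamma, excluding gamma and beta): {eta, kappa}.
Backdoor paths from gamma to beta:
  (none)
With no backdoor paths the empty set already satisfies the criterion, and it is trivially minimal.

{}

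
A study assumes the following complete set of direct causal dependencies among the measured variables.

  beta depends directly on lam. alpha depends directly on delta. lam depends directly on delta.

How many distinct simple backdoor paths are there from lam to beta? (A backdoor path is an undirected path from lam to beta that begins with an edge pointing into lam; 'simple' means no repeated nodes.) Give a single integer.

A backdoor path from lam to beta is any simple undirected path whose first edge points into lam (i.e. leaves lam via a parent).
Parents of lam: {delta}.
No simple path from any parent of lam reaches beta without revisiting lam, so there are no backdoor paths.

0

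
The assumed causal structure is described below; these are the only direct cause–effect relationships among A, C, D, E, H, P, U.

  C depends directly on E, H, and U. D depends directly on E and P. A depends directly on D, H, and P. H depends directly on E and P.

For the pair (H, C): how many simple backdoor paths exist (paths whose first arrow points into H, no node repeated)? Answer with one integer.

3

A backdoor path from H to C is any simple undirected path whose first edge points into H (i.e. leaves H via a parent).
Parents of H: {E, P}.
Enumerating:
  P1: H <- P -> D <- E -> C
  P2: H <- P -> A <- D <- E -> C
  P3: H <- E -> C
That exhausts the simple backdoor paths. Count: 3.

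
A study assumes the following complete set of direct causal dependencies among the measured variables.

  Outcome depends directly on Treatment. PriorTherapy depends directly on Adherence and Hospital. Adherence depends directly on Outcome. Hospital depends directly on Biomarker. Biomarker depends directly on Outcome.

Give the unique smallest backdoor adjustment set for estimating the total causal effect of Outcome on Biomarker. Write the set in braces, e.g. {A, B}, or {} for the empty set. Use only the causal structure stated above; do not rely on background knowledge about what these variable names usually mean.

Variables eligible for adjustment (non-descendants of Outcome, excluding Outcome and Biomarker): {Treatment}.
Backdoor paths from Outcome to Biomarker:
  (none)
With no backdoor paths the empty set already satisfies the criterion, and it is trivially minimal.

{}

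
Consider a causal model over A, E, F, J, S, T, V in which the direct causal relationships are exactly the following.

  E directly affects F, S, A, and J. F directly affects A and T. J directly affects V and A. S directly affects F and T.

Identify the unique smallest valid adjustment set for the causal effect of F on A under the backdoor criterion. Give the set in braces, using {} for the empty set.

Variables eligible for adjustment (non-descendants of F, excluding F and A): {E, J, S, V}.
Backdoor paths from F to A:
  P1: F <- E -> J -> A
  P2: F <- E -> A
  P3: F <- S <- E -> J -> A
  P4: F <- S <- E -> A
The empty set is not sufficient: P1 (F <- E -> J -> A) has no collider blocking it and no conditioned non-collider, so it is open.
Try {E}:
  P1: blocked at fork node E ∈ conditioning set.
  P2: blocked at fork node E ∈ conditioning set.
  P3: blocked at fork node E ∈ conditioning set.
  P4: blocked at fork node E ∈ conditioning set.
{E} contains no descendant of F and blocks every backdoor path.
No other singleton works — e.g. {J} leaves P2 open — so {E} is the unique smallest valid adjustment set.

{E}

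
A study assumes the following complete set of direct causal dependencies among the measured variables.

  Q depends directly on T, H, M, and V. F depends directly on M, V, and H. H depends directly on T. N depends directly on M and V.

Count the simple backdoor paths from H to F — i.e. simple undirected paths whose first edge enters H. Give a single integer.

A backdoor path from H to F is any simple undirected path whose first edge points into H (i.e. leaves H via a parent).
Parents of H: {T}.
Enumerating:
  P1: H <- T -> Q <- M -> N <- V -> F
  P2: H <- T -> Q <- M -> F
  P3: H <- T -> Q <- V -> N <- M -> F
  P4: H <- T -> Q <- V -> F
That exhausts the simple backdoor paths. Count: 4.

4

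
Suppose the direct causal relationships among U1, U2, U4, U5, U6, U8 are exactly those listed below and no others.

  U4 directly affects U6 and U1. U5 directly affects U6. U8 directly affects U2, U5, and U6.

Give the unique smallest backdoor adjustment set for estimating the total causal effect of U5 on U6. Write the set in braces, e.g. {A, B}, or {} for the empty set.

Variables eligible for adjustment (non-descendants of U5, excluding U5 and U6): {U1, U2, U4, U8}.
Backdoor paths from U5 to U6:
  P1: U5 <- U8 -> U6
The empty set is not sufficient: P1 (U5 <- U8 -> U6) has no collider blocking it and no conditioned non-collider, so it is open.
Try {U8}:
  P1: blocked at fork node U8 ∈ conditioning set.
{U8} contains no descendant of U5 and blocks every backdoor path.
No other singleton works — e.g. {U4} leaves P1 open — so {U8} is the unique smallest valid adjustment set.

{U8}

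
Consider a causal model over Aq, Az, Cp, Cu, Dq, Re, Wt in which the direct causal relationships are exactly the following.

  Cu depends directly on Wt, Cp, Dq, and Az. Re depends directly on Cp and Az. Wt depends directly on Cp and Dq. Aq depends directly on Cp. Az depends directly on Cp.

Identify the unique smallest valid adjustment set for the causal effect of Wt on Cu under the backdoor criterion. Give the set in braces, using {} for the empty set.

Variables eligible for adjustment (non-descendants of Wt, excluding Wt and Cu): {Aq, Az, Cp, Dq, Re}.
Backdoor paths from Wt to Cu:
  P1: Wt <- Cp -> Az -> Cu
  P2: Wt <- Cp -> Re <- Az -> Cu
  P3: Wt <- Cp -> Cu
  P4: Wt <- Dq -> Cu
The empty set is not sufficient: P1 (Wt <- Cp -> Az -> Cu) has no collider blocking it and no conditioned non-collider, so it is open.
Try {Cp, Dq}:
  P1: blocked at fork node Cp ∈ conditioning set.
  P2: blocked at fork node Cp ∈ conditioning set.
  P3: blocked at fork node Cp ∈ conditioning set.
  P4: blocked at fork node Dq ∈ conditioning set.
{Cp, Dq} contains no descendant of Wt and blocks every backdoor path.
Every element of {Cp, Dq} is needed (dropping Cp leaves P1 open; dropping Dq leaves P4 open), so no proper subset is valid.
Among all size-2 subsets of the eligible variables, only {Cp, Dq} blocks every backdoor path, so it is the unique smallest valid adjustment set.

{Cp, Dq}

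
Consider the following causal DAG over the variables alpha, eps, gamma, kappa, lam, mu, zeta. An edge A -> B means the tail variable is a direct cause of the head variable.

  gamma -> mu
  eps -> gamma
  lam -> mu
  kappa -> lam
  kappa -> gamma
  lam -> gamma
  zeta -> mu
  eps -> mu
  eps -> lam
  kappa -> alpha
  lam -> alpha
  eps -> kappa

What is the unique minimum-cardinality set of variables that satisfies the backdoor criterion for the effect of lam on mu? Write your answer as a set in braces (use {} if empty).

{eps, kappa}

Variables eligible for adjustment (non-descendants of lam, excluding lam and mu): {eps, kappa, zeta}.
Backdoor paths from lam to mu:
  P1: lam <- eps -> kappa -> gamma -> mu
  P2: lam <- eps -> gamma -> mu
  P3: lam <- eps -> mu
  P4: lam <- kappa <- eps -> gamma -> mu
  P5: lam <- kappa <- eps -> mu
  P6: lam <- kappa -> gamma <- eps -> mu
  P7: lam <- kappa -> gamma -> mu
The empty set is not sufficient: P1 (lam <- eps -> kappa -> gamma -> mu) has no collider blocking it and no conditioned non-collider, so it is open.
Try {eps, kappa}:
  P1: blocked at fork node eps ∈ conditioning set.
  P2: blocked at fork node eps ∈ conditioning set.
  P3: blocked at fork node eps ∈ conditioning set.
  P4: blocked at chain node kappa ∈ conditioning set.
  P5: blocked at chain node kappa ∈ conditioning set.
  P6: blocked at fork node kappa ∈ conditioning set.
  P7: blocked at fork node kappa ∈ conditioning set.
{eps, kappa} contains no descendant of lam and blocks every backdoor path.
Every element of {eps, kappa} is needed (dropping eps leaves P2 open; dropping kappa leaves P7 open), so no proper subset is valid.
Among all size-2 subsets of the eligible variables, only {eps, kappa} blocks every backdoor path, so it is the unique smallest valid adjustment set.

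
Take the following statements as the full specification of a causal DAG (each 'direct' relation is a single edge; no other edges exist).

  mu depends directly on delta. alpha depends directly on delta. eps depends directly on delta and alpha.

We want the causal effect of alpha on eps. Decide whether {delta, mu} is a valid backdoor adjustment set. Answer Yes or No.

Yes

Backdoor paths from alpha to eps (paths whose first edge points into alpha):
  P1: alpha <- delta -> eps
Condition 1 (no descendant of alpha in the set): holds — descendants of alpha are {eps}; none are in {delta, mu}.
Condition 2 (every backdoor path blocked by {delta, mu}):
  P1: blocked at fork node delta ∈ conditioning set.
{delta, mu} satisfies the backdoor criterion.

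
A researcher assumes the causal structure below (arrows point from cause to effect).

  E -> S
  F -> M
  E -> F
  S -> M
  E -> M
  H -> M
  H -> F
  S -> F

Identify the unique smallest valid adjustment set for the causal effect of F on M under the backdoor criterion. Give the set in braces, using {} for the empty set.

Variables eligible for adjustment (non-descendants of F, excluding F and M): {E, H, S}.
Backdoor paths from F to M:
  P1: F <- H -> M
  P2: F <- E -> S -> M
  P3: F <- E -> M
  P4: F <- S <- E -> M
  P5: F <- S -> M
The empty set is not sufficient: P1 (F <- H -> M) has no collider blocking it and no conditioned non-collider, so it is open.
Try {E, H, S}:
  P1: blocked at fork node H ∈ conditioning set.
  P2: blocked at fork node E ∈ conditioning set.
  P3: blocked at fork node E ∈ conditioning set.
  P4: blocked at chain node S ∈ conditioning set.
  P5: blocked at fork node S ∈ conditioning set.
{E, H, S} contains no descendant of F and blocks every backdoor path.
Every element of {E, H, S} is needed (dropping E leaves P3 open; dropping H leaves P1 open; dropping S leaves P5 open), so no proper subset is valid.
Among all size-3 subsets of the eligible variables, only {E, H, S} blocks every backdoor path, so it is the unique smallest valid adjustment set.

{E, H, S}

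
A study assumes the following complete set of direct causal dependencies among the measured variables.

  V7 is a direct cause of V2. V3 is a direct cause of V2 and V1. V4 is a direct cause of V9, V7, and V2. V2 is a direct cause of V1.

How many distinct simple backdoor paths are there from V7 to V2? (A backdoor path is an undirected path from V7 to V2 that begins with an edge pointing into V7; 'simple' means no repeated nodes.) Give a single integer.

A backdoor path from V7 to V2 is any simple undirected path whose first edge points into V7 (i.e. leaves V7 via a parent).
Parents of V7: {V4}.
Enumerating:
  P1: V7 <- V4 -> V2
That exhausts the simple backdoor paths. Count: 1.

1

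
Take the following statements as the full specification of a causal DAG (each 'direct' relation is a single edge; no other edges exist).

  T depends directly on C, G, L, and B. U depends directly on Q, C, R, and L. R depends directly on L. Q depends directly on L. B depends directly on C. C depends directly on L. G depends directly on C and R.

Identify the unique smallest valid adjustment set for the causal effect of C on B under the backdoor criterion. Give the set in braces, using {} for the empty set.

Variables eligible for adjustment (non-descendants of C, excluding C and B): {L, Q, R}.
Backdoor paths from C to B:
  P1: C <- L -> R -> G -> T <- B
  P2: C <- L -> Q -> U <- R -> G -> T <- B
  P3: C <- L -> T <- B
  P4: C <- L -> U <- R -> G -> T <- B
Each backdoor path contains an unconditioned collider, so every path is already blocked with the empty conditioning set:
  P1: blocked at collider T (neither it nor any descendant is in the conditioning set).
  P2: blocked at collider U (neither it nor any descendant is in the conditioning set).
  P3: blocked at collider T (neither it nor any descendant is in the conditioning set).
  P4: blocked at collider U (neither it nor any descendant is in the conditioning set).
The empty set is therefore the unique smallest valid set.

{}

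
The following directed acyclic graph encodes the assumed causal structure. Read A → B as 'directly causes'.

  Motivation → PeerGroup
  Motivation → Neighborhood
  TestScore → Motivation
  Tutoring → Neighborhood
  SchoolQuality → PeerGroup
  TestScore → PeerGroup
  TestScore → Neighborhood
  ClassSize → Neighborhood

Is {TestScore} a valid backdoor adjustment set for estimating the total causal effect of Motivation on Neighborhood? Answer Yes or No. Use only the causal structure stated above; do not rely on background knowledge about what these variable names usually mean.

Backdoor paths from Motivation to Neighborhood (paths whose first edge points into Motivation):
  P1: Motivation <- TestScore -> Neighborhood
Condition 1 (no descendant of Motivation in the set): holds — descendants of Motivation are {Neighborhood, PeerGroup}; none are in {TestScore}.
Condition 2 (every backdoor path blocked by {TestScore}):
  P1: blocked at fork node TestScore ∈ conditioning set.
{TestScore} satisfies the backdoor criterion.

Yes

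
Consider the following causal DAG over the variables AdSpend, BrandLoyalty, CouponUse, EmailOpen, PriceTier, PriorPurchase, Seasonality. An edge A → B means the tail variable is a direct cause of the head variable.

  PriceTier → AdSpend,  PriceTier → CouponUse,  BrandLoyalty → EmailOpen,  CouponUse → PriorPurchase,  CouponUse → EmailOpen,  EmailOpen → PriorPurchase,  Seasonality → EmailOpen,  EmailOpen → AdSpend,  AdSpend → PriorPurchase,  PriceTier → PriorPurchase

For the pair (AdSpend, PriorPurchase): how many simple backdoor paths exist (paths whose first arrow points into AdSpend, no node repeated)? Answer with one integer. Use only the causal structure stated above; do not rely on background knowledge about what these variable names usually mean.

A backdoor path from AdSpend to PriorPurchase is any simple undirected path whose first edge points into AdSpend (i.e. leaves AdSpend via a parent).
Parents of AdSpend: {EmailOpen, PriceTier}.
Enumerating:
  P1: AdSpend <- PriceTier -> CouponUse -> EmailOpen -> PriorPurchase
  P2: AdSpend <- PriceTier -> CouponUse -> PriorPurchase
  P3: AdSpend <- PriceTier -> PriorPurchase
  P4: AdSpend <- EmailOpen <- CouponUse <- PriceTier -> PriorPurchase
  P5: AdSpend <- EmailOpen <- CouponUse -> PriorPurchase
  P6: AdSpend <- EmailOpen -> PriorPurchase
That exhausts the simple backdoor paths. Count: 6.

6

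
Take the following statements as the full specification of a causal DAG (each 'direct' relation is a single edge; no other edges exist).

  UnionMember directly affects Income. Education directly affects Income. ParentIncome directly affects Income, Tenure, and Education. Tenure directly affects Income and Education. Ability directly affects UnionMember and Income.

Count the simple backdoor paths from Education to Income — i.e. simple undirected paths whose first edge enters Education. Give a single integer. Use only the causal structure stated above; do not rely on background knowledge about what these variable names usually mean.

4

A backdoor path from Education to Income is any simple undirected path whose first edge points into Education (i.e. leaves Education via a parent).
Parents of Education: {ParentIncome, Tenure}.
Enumerating:
  P1: Education <- ParentIncome -> Tenure -> Income
  P2: Education <- ParentIncome -> Income
  P3: Education <- Tenure <- ParentIncome -> Income
  P4: Education <- Tenure -> Income
That exhausts the simple backdoor paths. Count: 4.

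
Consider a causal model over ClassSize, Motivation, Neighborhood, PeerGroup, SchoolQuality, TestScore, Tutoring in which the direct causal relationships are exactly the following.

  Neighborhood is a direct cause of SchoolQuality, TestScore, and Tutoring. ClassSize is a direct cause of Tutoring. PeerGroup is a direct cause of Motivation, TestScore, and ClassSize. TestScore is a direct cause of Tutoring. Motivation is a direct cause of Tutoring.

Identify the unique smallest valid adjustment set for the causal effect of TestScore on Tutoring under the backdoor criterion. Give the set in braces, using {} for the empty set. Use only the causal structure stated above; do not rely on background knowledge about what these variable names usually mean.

Variables eligible for adjustment (non-descendants of TestScore, excluding TestScore and Tutoring): {ClassSize, Motivation, Neighborhood, PeerGroup, SchoolQuality}.
Backdoor paths from TestScore to Tutoring:
  P1: TestScore <- PeerGroup -> Motivation -> Tutoring
  P2: TestScore <- PeerGroup -> ClassSize -> Tutoring
  P3: TestScore <- Neighborhood -> Tutoring
The empty set is not sufficient: P1 (TestScore <- PeerGroup -> Motivation -> Tutoring) has no collider blocking it and no conditioned non-collider, so it is open.
Try {Neighborhood, PeerGroup}:
  P1: blocked at fork node PeerGroup ∈ conditioning set.
  P2: blocked at fork node PeerGroup ∈ conditioning set.
  P3: blocked at fork node Neighborhood ∈ conditioning set.
{Neighborhood, PeerGroup} contains no descendant of TestScore and blocks every backdoor path.
Every element of {Neighborhood, PeerGroup} is needed (dropping Neighborhood leaves P3 open; dropping PeerGroup leaves P1 open), so no proper subset is valid.
Among all size-2 subsets of the eligible variables, only {Neighborhood, PeerGroup} blocks every backdoor path, so it is the unique smallest valid adjustment set.

{Neighborhood, PeerGroup}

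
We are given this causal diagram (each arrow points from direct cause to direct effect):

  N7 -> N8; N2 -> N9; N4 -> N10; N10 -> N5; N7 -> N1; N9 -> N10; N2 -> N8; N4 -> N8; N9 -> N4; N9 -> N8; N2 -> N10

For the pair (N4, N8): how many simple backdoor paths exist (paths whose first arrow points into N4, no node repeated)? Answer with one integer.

A backdoor path from N4 to N8 is any simple undirected path whose first edge points into N4 (i.e. leaves N4 via a parent).
Parents of N4: {N9}.
Enumerating:
  P1: N4 <- N9 <- N2 -> N8
  P2: N4 <- N9 -> N8
  P3: N4 <- N9 -> N10 <- N2 -> N8
That exhausts the simple backdoor paths. Count: 3.

3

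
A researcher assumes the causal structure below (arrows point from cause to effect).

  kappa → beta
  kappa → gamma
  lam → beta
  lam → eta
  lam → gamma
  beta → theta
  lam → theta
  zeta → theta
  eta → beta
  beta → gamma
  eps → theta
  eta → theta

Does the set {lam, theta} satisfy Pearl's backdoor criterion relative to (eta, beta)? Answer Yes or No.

Backdoor paths from eta to beta (paths whose first edge points into eta):
  P1: eta <- lam -> beta
  P2: eta <- lam -> gamma <- kappa -> beta
  P3: eta <- lam -> gamma <- beta
  P4: eta <- lam -> theta <- beta
Condition 1 (no descendant of eta in the set): FAILS — theta is a descendant of eta.
Condition 2 (every backdoor path blocked by {lam, theta}):
  P1: blocked at fork node lam ∈ conditioning set.
  P2: blocked at fork node lam ∈ conditioning set.
  P3: blocked at fork node lam ∈ conditioning set.
  P4: blocked at fork node lam ∈ conditioning set.
{lam, theta} does not satisfy the backdoor criterion.

No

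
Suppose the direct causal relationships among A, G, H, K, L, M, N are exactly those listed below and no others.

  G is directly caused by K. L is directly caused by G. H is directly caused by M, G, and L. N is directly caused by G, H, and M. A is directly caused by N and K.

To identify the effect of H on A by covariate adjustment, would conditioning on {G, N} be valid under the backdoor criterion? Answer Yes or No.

No

Backdoor paths from H to A (paths whose first edge points into H):
  P1: H <- M -> N <- G <- K -> A
  P2: H <- M -> N -> A
  P3: H <- G <- K -> A
  P4: H <- G -> N -> A
  P5: H <- L <- G <- K -> A
  P6: H <- L <- G -> N -> A
Condition 1 (no descendant of H in the set): FAILS — N is a descendant of H.
Condition 2 (every backdoor path blocked by {G, N}):
  P1: blocked at chain node G ∈ conditioning set.
  P2: blocked at chain node N ∈ conditioning set.
  P3: blocked at chain node G ∈ conditioning set.
  P4: blocked at fork node G ∈ conditioning set.
  P5: blocked at chain node G ∈ conditioning set.
  P6: blocked at fork node G ∈ conditioning set.
{G, N} does not satisfy the backdoor criterion.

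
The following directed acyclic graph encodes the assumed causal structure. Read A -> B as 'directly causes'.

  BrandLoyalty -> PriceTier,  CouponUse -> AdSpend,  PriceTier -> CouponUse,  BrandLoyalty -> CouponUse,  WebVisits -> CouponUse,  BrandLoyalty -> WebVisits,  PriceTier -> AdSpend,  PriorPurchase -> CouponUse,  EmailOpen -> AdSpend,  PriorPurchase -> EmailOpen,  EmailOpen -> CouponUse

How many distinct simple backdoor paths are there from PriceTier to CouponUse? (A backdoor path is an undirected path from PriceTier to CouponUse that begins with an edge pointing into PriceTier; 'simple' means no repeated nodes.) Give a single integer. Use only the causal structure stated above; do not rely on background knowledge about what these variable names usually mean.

2

A backdoor path from PriceTier to CouponUse is any simple undirected path whose first edge points into PriceTier (i.e. leaves PriceTier via a parent).
Parents of PriceTier: {BrandLoyalty}.
Enumerating:
  P1: PriceTier <- BrandLoyalty -> WebVisits -> CouponUse
  P2: PriceTier <- BrandLoyalty -> CouponUse
That exhausts the simple backdoor paths. Count: 2.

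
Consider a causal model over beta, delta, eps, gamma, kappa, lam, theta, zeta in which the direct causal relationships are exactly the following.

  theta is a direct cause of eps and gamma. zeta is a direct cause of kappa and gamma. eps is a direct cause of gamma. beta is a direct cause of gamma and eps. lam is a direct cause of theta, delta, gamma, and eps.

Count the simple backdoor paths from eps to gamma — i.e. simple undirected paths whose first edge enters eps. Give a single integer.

5

A backdoor path from eps to gamma is any simple undirected path whose first edge points into eps (i.e. leaves eps via a parent).
Parents of eps: {beta, lam, theta}.
Enumerating:
  P1: eps <- lam -> theta -> gamma
  P2: eps <- lam -> gamma
  P3: eps <- beta -> gamma
  P4: eps <- theta <- lam -> gamma
  P5: eps <- theta -> gamma
That exhausts the simple backdoor paths. Count: 5.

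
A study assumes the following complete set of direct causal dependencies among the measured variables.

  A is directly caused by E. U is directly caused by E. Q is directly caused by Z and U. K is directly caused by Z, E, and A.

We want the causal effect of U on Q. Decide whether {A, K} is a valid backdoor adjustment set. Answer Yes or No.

No

Backdoor paths from U to Q (paths whose first edge points into U):
  P1: U <- E -> A -> K <- Z -> Q
  P2: U <- E -> K <- Z -> Q
Condition 1 (no descendant of U in the set): holds — descendants of U are {Q}; none are in {A, K}.
Condition 2 (every backdoor path blocked by {A, K}):
  P1: blocked at chain node A ∈ conditioning set.
  P2: open — collider(s) K are conditioned on (or have a conditioned descendant) and no non-collider on the path is in the set.
{A, K} does not satisfy the backdoor criterion.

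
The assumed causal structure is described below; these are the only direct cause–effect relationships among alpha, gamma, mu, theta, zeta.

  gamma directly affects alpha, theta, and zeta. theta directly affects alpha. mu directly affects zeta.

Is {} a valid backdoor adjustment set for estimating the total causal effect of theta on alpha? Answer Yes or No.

No

Backdoor paths from theta to alpha (paths whose first edge points into theta):
  P1: theta <- gamma -> alpha
Condition 1 (no descendant of theta in the set): holds — descendants of theta are {alpha}; none are in {}.
Condition 2 (every backdoor path blocked by {}):
  P1: open — no interior node is in the conditioning set.
{} does not satisfy the backdoor criterion.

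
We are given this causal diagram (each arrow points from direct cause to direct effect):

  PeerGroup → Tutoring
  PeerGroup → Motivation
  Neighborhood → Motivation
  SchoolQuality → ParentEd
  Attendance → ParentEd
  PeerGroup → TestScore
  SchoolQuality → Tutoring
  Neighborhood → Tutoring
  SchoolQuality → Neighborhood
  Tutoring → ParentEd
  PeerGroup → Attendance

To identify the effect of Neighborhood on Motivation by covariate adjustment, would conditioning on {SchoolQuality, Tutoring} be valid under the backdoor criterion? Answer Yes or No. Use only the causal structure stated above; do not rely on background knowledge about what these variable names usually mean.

No

Backdoor paths from Neighborhood to Motivation (paths whose first edge points into Neighborhood):
  P1: Neighborhood <- SchoolQuality -> Tutoring <- PeerGroup -> Motivation
  P2: Neighborhood <- SchoolQuality -> Tutoring -> ParentEd <- Attendance <- PeerGroup -> Motivation
  P3: Neighborhood <- SchoolQuality -> ParentEd <- Attendance <- PeerGroup -> Motivation
  P4: Neighborhood <- SchoolQuality -> ParentEd <- Tutoring <- PeerGroup -> Motivation
Condition 1 (no descendant of Neighborhood in the set): FAILS — Tutoring is a descendant of Neighborhood.
Condition 2 (every backdoor path blocked by {SchoolQuality, Tutoring}):
  P1: blocked at fork node SchoolQuality ∈ conditioning set.
  P2: blocked at fork node SchoolQuality ∈ conditioning set.
  P3: blocked at fork node SchoolQuality ∈ conditioning set.
  P4: blocked at fork node SchoolQuality ∈ conditioning set.
{SchoolQuality, Tutoring} does not satisfy the backdoor criterion.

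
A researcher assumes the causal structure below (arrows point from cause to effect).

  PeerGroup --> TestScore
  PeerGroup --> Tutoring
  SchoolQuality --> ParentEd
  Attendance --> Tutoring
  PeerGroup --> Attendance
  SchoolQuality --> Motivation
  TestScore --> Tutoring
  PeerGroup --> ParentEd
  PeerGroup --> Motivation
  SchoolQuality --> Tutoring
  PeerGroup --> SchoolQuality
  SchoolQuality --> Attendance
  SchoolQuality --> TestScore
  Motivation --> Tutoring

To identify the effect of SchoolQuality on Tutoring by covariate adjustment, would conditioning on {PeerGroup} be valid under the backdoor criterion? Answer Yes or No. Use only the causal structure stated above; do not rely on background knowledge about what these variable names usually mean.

Backdoor paths from SchoolQuality to Tutoring (paths whose first edge points into SchoolQuality):
  P1: SchoolQuality <- PeerGroup -> Motivation -> Tutoring
  P2: SchoolQuality <- PeerGroup -> Attendance -> Tutoring
  P3: SchoolQuality <- PeerGroup -> TestScore -> Tutoring
  P4: SchoolQuality <- PeerGroup -> Tutoring
Condition 1 (no descendant of SchoolQuality in the set): holds — descendants of SchoolQuality are {Attendance, Motivation, ParentEd, TestScore, Tutoring}; none are in {PeerGroup}.
Condition 2 (every backdoor path blocked by {PeerGroup}):
  P1: blocked at fork node PeerGroup ∈ conditioning set.
  P2: blocked at fork node PeerGroup ∈ conditioning set.
  P3: blocked at fork node PeerGroup ∈ conditioning set.
  P4: blocked at fork node PeerGroup ∈ conditioning set.
{PeerGroup} satisfies the backdoor criterion.

Yes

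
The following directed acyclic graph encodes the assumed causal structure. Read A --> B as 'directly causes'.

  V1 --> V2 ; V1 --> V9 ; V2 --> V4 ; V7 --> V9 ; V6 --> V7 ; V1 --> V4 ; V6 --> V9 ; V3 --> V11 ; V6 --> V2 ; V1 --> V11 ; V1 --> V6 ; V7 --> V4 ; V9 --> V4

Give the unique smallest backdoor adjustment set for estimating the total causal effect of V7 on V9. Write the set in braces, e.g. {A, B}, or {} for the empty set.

{V6}

Variables eligible for adjustment (non-descendants of V7, excluding V7 and V9): {V1, V11, V2, V3, V6}.
Backdoor paths from V7 to V9:
  P1: V7 <- V6 <- V1 -> V9
  P2: V7 <- V6 <- V1 -> V2 -> V4 <- V9
  P3: V7 <- V6 <- V1 -> V4 <- V9
  P4: V7 <- V6 -> V9
  P5: V7 <- V6 -> V2 <- V1 -> V9
  P6: V7 <- V6 -> V2 <- V1 -> V4 <- V9
  P7: V7 <- V6 -> V2 -> V4 <- V1 -> V9
  P8: V7 <- V6 -> V2 -> V4 <- V9
The empty set is not sufficient: P1 (V7 <- V6 <- V1 -> V9) has no collider blocking it and no conditioned non-collider, so it is open.
Try {V6}:
  P1: blocked at chain node V6 ∈ conditioning set.
  P2: blocked at chain node V6 ∈ conditioning set.
  P3: blocked at chain node V6 ∈ conditioning set.
  P4: blocked at fork node V6 ∈ conditioning set.
  P5: blocked at fork node V6 ∈ conditioning set.
  P6: blocked at fork node V6 ∈ conditioning set.
  P7: blocked at fork node V6 ∈ conditioning set.
  P8: blocked at fork node V6 ∈ conditioning set.
{V6} contains no descendant of V7 and blocks every backdoor path.
No other singleton works — e.g. {V1} leaves P4 open — so {V6} is the unique smallest valid adjustment set.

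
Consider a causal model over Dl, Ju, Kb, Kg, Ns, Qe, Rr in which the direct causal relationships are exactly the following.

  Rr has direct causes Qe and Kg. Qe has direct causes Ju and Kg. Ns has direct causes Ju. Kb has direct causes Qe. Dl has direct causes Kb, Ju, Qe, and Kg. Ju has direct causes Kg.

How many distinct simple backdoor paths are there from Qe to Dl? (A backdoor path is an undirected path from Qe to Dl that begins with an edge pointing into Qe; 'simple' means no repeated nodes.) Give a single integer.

A backdoor path from Qe to Dl is any simple undirected path whose first edge points into Qe (i.e. leaves Qe via a parent).
Parents of Qe: {Ju, Kg}.
Enumerating:
  P1: Qe <- Kg -> Ju -> Dl
  P2: Qe <- Kg -> Dl
  P3: Qe <- Ju <- Kg -> Dl
  P4: Qe <- Ju -> Dl
That exhausts the simple backdoor paths. Count: 4.

4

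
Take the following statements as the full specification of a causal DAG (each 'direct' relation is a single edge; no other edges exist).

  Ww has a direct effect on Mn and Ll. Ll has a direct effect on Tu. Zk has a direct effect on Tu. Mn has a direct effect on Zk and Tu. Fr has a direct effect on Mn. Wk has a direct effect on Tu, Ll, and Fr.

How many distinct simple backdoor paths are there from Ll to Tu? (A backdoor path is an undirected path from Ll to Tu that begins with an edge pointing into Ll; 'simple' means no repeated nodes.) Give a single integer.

6

A backdoor path from Ll to Tu is any simple undirected path whose first edge points into Ll (i.e. leaves Ll via a parent).
Parents of Ll: {Wk, Ww}.
Enumerating:
  P1: Ll <- Wk -> Fr -> Mn -> Zk -> Tu
  P2: Ll <- Wk -> Fr -> Mn -> Tu
  P3: Ll <- Wk -> Tu
  P4: Ll <- Ww -> Mn <- Fr <- Wk -> Tu
  P5: Ll <- Ww -> Mn -> Zk -> Tu
  P6: Ll <- Ww -> Mn -> Tu
That exhausts the simple backdoor paths. Count: 6.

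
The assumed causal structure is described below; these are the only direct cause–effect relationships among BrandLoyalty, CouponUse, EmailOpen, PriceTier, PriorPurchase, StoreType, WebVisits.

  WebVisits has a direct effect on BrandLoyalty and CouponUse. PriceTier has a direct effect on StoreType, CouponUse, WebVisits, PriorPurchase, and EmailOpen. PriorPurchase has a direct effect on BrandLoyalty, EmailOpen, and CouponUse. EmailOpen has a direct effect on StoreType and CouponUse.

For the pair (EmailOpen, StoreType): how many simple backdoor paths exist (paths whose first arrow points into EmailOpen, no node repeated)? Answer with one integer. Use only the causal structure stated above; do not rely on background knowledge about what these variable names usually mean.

A backdoor path from EmailOpen to StoreType is any simple undirected path whose first edge points into EmailOpen (i.e. leaves EmailOpen via a parent).
Parents of EmailOpen: {PriceTier, PriorPurchase}.
Enumerating:
  P1: EmailOpen <- PriceTier -> StoreType
  P2: EmailOpen <- PriorPurchase <- PriceTier -> StoreType
  P3: EmailOpen <- PriorPurchase -> BrandLoyalty <- WebVisits <- PriceTier -> StoreType
  P4: EmailOpen <- PriorPurchase -> BrandLoyalty <- WebVisits -> CouponUse <- PriceTier -> StoreType
  P5: EmailOpen <- PriorPurchase -> CouponUse <- PriceTier -> StoreType
  P6: EmailOpen <- PriorPurchase -> CouponUse <- WebVisits <- PriceTier -> StoreType
That exhausts the simple backdoor paths. Count: 6.

6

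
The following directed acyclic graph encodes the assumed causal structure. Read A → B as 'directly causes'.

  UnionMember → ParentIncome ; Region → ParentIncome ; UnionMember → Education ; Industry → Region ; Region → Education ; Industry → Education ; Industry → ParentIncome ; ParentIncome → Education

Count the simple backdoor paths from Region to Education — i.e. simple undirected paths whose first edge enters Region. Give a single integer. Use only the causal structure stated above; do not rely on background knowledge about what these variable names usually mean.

A backdoor path from Region to Education is any simple undirected path whose first edge points into Region (i.e. leaves Region via a parent).
Parents of Region: {Industry}.
Enumerating:
  P1: Region <- Industry -> ParentIncome <- UnionMember -> Education
  P2: Region <- Industry -> ParentIncome -> Education
  P3: Region <- Industry -> Education
That exhausts the simple backdoor paths. Count: 3.

3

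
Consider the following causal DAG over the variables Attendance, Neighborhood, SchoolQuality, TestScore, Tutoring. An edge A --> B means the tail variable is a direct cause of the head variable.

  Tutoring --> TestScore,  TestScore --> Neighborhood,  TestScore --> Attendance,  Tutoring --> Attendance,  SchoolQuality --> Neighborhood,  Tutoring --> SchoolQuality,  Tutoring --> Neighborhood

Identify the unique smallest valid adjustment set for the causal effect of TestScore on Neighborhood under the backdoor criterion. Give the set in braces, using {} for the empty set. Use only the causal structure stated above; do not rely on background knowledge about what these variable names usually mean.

Variables eligible for adjustment (non-descendants of TestScore, excluding TestScore and Neighborhood): {SchoolQuality, Tutoring}.
Backdoor paths from TestScore to Neighborhood:
  P1: TestScore <- Tutoring -> SchoolQuality -> Neighborhood
  P2: TestScore <- Tutoring -> Neighborhood
The empty set is not sufficient: P1 (TestScore <- Tutoring -> SchoolQuality -> Neighborhood) has no collider blocking it and no conditioned non-collider, so it is open.
Try {Tutoring}:
  P1: blocked at fork node Tutoring ∈ conditioning set.
  P2: blocked at fork node Tutoring ∈ conditioning set.
{Tutoring} contains no descendant of TestScore and blocks every backdoor path.
No other singleton works — e.g. {SchoolQuality} leaves P2 open — so {Tutoring} is the unique smallest valid adjustment set.

{Tutoring}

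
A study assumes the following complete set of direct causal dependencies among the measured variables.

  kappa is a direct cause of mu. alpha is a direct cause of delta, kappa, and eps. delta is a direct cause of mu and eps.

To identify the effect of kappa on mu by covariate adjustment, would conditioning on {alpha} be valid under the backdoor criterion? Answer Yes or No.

Backdoor paths from kappa to mu (paths whose first edge points into kappa):
  P1: kappa <- alpha -> delta -> mu
  P2: kappa <- alpha -> eps <- delta -> mu
Condition 1 (no descendant of kappa in the set): holds — descendants of kappa are {mu}; none are in {alpha}.
Condition 2 (every backdoor path blocked by {alpha}):
  P1: blocked at fork node alpha ∈ conditioning set.
  P2: blocked at fork node alpha ∈ conditioning set.
{alpha} satisfies the backdoor criterion.

Yes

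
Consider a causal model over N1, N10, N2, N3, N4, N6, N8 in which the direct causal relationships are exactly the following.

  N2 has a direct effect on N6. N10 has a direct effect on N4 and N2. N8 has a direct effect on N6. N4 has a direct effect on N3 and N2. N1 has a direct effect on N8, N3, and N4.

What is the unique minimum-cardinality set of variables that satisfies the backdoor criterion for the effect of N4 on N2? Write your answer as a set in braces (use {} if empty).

{N10}

Variables eligible for adjustment (non-descendants of N4, excluding N4 and N2): {N1, N10, N8}.
Backdoor paths from N4 to N2:
  P1: N4 <- N1 -> N8 -> N6 <- N2
  P2: N4 <- N10 -> N2
The empty set is not sufficient: P2 (N4 <- N10 -> N2) has no collider blocking it and no conditioned non-collider, so it is open.
Try {N10}:
  P1: blocked at collider N6 (neither it nor any descendant is in the conditioning set).
  P2: blocked at fork node N10 ∈ conditioning set.
{N10} contains no descendant of N4 and blocks every backdoor path.
No other singleton works — e.g. {N1} leaves P2 open — so {N10} is the unique smallest valid adjustment set.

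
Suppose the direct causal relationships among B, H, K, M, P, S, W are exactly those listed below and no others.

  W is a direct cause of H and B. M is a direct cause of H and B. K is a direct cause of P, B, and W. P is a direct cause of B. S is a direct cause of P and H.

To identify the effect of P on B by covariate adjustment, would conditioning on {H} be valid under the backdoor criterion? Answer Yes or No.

Backdoor paths from P to B (paths whose first edge points into P):
  P1: P <- K -> W -> H <- M -> B
  P2: P <- K -> W -> B
  P3: P <- K -> B
  P4: P <- S -> H <- M -> B
  P5: P <- S -> H <- W <- K -> B
  P6: P <- S -> H <- W -> B
Condition 1 (no descendant of P in the set): holds — descendants of P are {B}; none are in {H}.
Condition 2 (every backdoor path blocked by {H}):
  P1: open — collider(s) H are conditioned on (or have a conditioned descendant) and no non-collider on the path is in the set.
  P2: open — no interior node is in the conditioning set.
  P3: open — no interior node is in the conditioning set.
  P4: open — collider(s) H are conditioned on (or have a conditioned descendant) and no non-collider on the path is in the set.
  P5: open — collider(s) H are conditioned on (or have a conditioned descendant) and no non-collider on the path is in the set.
  P6: open — collider(s) H are conditioned on (or have a conditioned descendant) and no non-collider on the path is in the set.
{H} does not satisfy the backdoor criterion.

No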